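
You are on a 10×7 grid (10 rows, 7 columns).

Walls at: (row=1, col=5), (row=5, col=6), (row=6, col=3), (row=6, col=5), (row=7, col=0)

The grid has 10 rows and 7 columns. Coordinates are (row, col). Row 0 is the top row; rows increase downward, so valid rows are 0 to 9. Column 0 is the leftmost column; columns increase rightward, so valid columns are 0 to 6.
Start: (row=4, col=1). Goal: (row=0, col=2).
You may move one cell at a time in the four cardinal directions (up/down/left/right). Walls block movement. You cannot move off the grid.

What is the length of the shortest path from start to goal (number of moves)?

Answer: Shortest path length: 5

Derivation:
BFS from (row=4, col=1) until reaching (row=0, col=2):
  Distance 0: (row=4, col=1)
  Distance 1: (row=3, col=1), (row=4, col=0), (row=4, col=2), (row=5, col=1)
  Distance 2: (row=2, col=1), (row=3, col=0), (row=3, col=2), (row=4, col=3), (row=5, col=0), (row=5, col=2), (row=6, col=1)
  Distance 3: (row=1, col=1), (row=2, col=0), (row=2, col=2), (row=3, col=3), (row=4, col=4), (row=5, col=3), (row=6, col=0), (row=6, col=2), (row=7, col=1)
  Distance 4: (row=0, col=1), (row=1, col=0), (row=1, col=2), (row=2, col=3), (row=3, col=4), (row=4, col=5), (row=5, col=4), (row=7, col=2), (row=8, col=1)
  Distance 5: (row=0, col=0), (row=0, col=2), (row=1, col=3), (row=2, col=4), (row=3, col=5), (row=4, col=6), (row=5, col=5), (row=6, col=4), (row=7, col=3), (row=8, col=0), (row=8, col=2), (row=9, col=1)  <- goal reached here
One shortest path (5 moves): (row=4, col=1) -> (row=4, col=2) -> (row=3, col=2) -> (row=2, col=2) -> (row=1, col=2) -> (row=0, col=2)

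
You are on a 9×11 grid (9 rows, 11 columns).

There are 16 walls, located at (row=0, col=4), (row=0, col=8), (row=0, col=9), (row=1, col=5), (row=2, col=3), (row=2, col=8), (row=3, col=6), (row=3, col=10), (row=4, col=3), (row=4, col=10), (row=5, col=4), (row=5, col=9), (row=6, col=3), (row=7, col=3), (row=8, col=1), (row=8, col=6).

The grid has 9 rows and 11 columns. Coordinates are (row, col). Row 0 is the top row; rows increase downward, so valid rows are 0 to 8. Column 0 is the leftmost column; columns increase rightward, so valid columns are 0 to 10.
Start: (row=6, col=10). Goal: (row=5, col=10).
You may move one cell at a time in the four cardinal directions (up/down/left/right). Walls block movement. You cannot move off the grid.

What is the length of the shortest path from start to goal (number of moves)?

Answer: Shortest path length: 1

Derivation:
BFS from (row=6, col=10) until reaching (row=5, col=10):
  Distance 0: (row=6, col=10)
  Distance 1: (row=5, col=10), (row=6, col=9), (row=7, col=10)  <- goal reached here
One shortest path (1 moves): (row=6, col=10) -> (row=5, col=10)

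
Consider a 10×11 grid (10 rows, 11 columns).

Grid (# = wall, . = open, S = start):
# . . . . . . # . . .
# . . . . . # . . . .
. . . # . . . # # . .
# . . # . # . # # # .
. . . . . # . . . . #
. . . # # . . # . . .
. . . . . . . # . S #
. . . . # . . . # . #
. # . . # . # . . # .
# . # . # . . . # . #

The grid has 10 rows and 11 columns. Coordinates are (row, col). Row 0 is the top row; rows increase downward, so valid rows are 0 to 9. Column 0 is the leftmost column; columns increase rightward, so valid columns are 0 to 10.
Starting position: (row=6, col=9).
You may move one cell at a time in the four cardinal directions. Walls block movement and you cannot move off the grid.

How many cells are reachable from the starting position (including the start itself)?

Answer: Reachable cells: 65

Derivation:
BFS flood-fill from (row=6, col=9):
  Distance 0: (row=6, col=9)
  Distance 1: (row=5, col=9), (row=6, col=8), (row=7, col=9)
  Distance 2: (row=4, col=9), (row=5, col=8), (row=5, col=10)
  Distance 3: (row=4, col=8)
  Distance 4: (row=4, col=7)
  Distance 5: (row=4, col=6)
  Distance 6: (row=3, col=6), (row=5, col=6)
  Distance 7: (row=2, col=6), (row=5, col=5), (row=6, col=6)
  Distance 8: (row=2, col=5), (row=6, col=5), (row=7, col=6)
  Distance 9: (row=1, col=5), (row=2, col=4), (row=6, col=4), (row=7, col=5), (row=7, col=7)
  Distance 10: (row=0, col=5), (row=1, col=4), (row=3, col=4), (row=6, col=3), (row=8, col=5), (row=8, col=7)
  Distance 11: (row=0, col=4), (row=0, col=6), (row=1, col=3), (row=4, col=4), (row=6, col=2), (row=7, col=3), (row=8, col=8), (row=9, col=5), (row=9, col=7)
  Distance 12: (row=0, col=3), (row=1, col=2), (row=4, col=3), (row=5, col=2), (row=6, col=1), (row=7, col=2), (row=8, col=3), (row=9, col=6)
  Distance 13: (row=0, col=2), (row=1, col=1), (row=2, col=2), (row=4, col=2), (row=5, col=1), (row=6, col=0), (row=7, col=1), (row=8, col=2), (row=9, col=3)
  Distance 14: (row=0, col=1), (row=2, col=1), (row=3, col=2), (row=4, col=1), (row=5, col=0), (row=7, col=0)
  Distance 15: (row=2, col=0), (row=3, col=1), (row=4, col=0), (row=8, col=0)
Total reachable: 65 (grid has 78 open cells total)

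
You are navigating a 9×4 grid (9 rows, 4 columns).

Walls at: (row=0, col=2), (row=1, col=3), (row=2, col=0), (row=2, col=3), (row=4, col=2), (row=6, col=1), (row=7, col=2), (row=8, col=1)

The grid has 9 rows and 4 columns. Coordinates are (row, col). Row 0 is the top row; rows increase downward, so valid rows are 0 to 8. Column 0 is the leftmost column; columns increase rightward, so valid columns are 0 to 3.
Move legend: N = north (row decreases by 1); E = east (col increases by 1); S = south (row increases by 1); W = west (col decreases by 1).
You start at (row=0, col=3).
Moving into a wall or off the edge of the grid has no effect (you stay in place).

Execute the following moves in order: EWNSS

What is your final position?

Start: (row=0, col=3)
  E (east): blocked, stay at (row=0, col=3)
  W (west): blocked, stay at (row=0, col=3)
  N (north): blocked, stay at (row=0, col=3)
  S (south): blocked, stay at (row=0, col=3)
  S (south): blocked, stay at (row=0, col=3)
Final: (row=0, col=3)

Answer: Final position: (row=0, col=3)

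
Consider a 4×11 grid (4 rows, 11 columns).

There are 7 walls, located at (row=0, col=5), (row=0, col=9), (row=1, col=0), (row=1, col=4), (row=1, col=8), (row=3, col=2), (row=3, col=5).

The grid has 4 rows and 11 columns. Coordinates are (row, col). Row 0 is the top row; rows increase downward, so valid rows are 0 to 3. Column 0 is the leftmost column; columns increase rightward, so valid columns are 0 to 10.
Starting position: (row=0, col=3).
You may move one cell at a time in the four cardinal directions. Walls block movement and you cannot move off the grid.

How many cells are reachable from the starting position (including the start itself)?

Answer: Reachable cells: 37

Derivation:
BFS flood-fill from (row=0, col=3):
  Distance 0: (row=0, col=3)
  Distance 1: (row=0, col=2), (row=0, col=4), (row=1, col=3)
  Distance 2: (row=0, col=1), (row=1, col=2), (row=2, col=3)
  Distance 3: (row=0, col=0), (row=1, col=1), (row=2, col=2), (row=2, col=4), (row=3, col=3)
  Distance 4: (row=2, col=1), (row=2, col=5), (row=3, col=4)
  Distance 5: (row=1, col=5), (row=2, col=0), (row=2, col=6), (row=3, col=1)
  Distance 6: (row=1, col=6), (row=2, col=7), (row=3, col=0), (row=3, col=6)
  Distance 7: (row=0, col=6), (row=1, col=7), (row=2, col=8), (row=3, col=7)
  Distance 8: (row=0, col=7), (row=2, col=9), (row=3, col=8)
  Distance 9: (row=0, col=8), (row=1, col=9), (row=2, col=10), (row=3, col=9)
  Distance 10: (row=1, col=10), (row=3, col=10)
  Distance 11: (row=0, col=10)
Total reachable: 37 (grid has 37 open cells total)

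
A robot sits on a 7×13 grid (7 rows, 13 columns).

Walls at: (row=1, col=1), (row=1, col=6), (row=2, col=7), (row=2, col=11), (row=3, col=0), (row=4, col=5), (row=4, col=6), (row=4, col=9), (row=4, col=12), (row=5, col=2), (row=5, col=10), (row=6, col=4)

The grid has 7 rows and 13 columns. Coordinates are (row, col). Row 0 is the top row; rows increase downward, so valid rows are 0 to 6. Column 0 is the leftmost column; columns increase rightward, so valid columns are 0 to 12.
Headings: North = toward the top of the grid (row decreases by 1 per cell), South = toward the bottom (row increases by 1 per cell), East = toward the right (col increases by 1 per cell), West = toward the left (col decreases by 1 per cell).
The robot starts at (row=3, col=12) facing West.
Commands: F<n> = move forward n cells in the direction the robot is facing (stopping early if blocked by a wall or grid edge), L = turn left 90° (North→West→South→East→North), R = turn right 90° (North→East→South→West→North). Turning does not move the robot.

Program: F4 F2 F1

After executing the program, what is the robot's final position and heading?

Start: (row=3, col=12), facing West
  F4: move forward 4, now at (row=3, col=8)
  F2: move forward 2, now at (row=3, col=6)
  F1: move forward 1, now at (row=3, col=5)
Final: (row=3, col=5), facing West

Answer: Final position: (row=3, col=5), facing West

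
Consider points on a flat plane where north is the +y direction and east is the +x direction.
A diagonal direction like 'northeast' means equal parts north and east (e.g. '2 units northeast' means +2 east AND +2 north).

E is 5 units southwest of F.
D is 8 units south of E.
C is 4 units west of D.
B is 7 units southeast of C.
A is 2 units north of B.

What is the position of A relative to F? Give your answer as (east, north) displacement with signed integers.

Place F at the origin (east=0, north=0).
  E is 5 units southwest of F: delta (east=-5, north=-5); E at (east=-5, north=-5).
  D is 8 units south of E: delta (east=+0, north=-8); D at (east=-5, north=-13).
  C is 4 units west of D: delta (east=-4, north=+0); C at (east=-9, north=-13).
  B is 7 units southeast of C: delta (east=+7, north=-7); B at (east=-2, north=-20).
  A is 2 units north of B: delta (east=+0, north=+2); A at (east=-2, north=-18).
Therefore A relative to F: (east=-2, north=-18).

Answer: A is at (east=-2, north=-18) relative to F.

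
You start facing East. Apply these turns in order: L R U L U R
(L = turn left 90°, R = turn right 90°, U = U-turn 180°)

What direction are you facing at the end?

Answer: Final heading: East

Derivation:
Start: East
  L (left (90° counter-clockwise)) -> North
  R (right (90° clockwise)) -> East
  U (U-turn (180°)) -> West
  L (left (90° counter-clockwise)) -> South
  U (U-turn (180°)) -> North
  R (right (90° clockwise)) -> East
Final: East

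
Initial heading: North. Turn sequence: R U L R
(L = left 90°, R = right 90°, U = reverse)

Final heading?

Answer: Final heading: West

Derivation:
Start: North
  R (right (90° clockwise)) -> East
  U (U-turn (180°)) -> West
  L (left (90° counter-clockwise)) -> South
  R (right (90° clockwise)) -> West
Final: West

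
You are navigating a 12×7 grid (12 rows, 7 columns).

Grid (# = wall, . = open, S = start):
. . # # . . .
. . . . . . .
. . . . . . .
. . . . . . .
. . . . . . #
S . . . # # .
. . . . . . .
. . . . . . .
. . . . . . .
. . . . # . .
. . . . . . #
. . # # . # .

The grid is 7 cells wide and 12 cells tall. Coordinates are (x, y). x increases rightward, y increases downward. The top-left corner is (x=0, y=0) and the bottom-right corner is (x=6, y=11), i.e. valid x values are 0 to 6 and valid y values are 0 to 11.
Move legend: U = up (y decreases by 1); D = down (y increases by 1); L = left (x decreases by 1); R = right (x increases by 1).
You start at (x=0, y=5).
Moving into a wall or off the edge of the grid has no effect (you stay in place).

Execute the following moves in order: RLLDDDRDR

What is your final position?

Start: (x=0, y=5)
  R (right): (x=0, y=5) -> (x=1, y=5)
  L (left): (x=1, y=5) -> (x=0, y=5)
  L (left): blocked, stay at (x=0, y=5)
  D (down): (x=0, y=5) -> (x=0, y=6)
  D (down): (x=0, y=6) -> (x=0, y=7)
  D (down): (x=0, y=7) -> (x=0, y=8)
  R (right): (x=0, y=8) -> (x=1, y=8)
  D (down): (x=1, y=8) -> (x=1, y=9)
  R (right): (x=1, y=9) -> (x=2, y=9)
Final: (x=2, y=9)

Answer: Final position: (x=2, y=9)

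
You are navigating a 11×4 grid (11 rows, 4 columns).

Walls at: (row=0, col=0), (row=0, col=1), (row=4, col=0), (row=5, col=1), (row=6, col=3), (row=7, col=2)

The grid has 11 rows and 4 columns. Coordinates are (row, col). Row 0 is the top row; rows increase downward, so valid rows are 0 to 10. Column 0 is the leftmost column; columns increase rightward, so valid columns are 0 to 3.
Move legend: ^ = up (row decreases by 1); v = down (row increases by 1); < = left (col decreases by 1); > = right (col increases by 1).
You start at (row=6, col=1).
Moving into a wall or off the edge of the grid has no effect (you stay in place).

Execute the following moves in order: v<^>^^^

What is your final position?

Answer: Final position: (row=6, col=1)

Derivation:
Start: (row=6, col=1)
  v (down): (row=6, col=1) -> (row=7, col=1)
  < (left): (row=7, col=1) -> (row=7, col=0)
  ^ (up): (row=7, col=0) -> (row=6, col=0)
  > (right): (row=6, col=0) -> (row=6, col=1)
  [×3]^ (up): blocked, stay at (row=6, col=1)
Final: (row=6, col=1)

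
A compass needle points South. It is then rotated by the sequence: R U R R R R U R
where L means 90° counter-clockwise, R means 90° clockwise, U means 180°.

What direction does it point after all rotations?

Answer: Final heading: North

Derivation:
Start: South
  R (right (90° clockwise)) -> West
  U (U-turn (180°)) -> East
  R (right (90° clockwise)) -> South
  R (right (90° clockwise)) -> West
  R (right (90° clockwise)) -> North
  R (right (90° clockwise)) -> East
  U (U-turn (180°)) -> West
  R (right (90° clockwise)) -> North
Final: North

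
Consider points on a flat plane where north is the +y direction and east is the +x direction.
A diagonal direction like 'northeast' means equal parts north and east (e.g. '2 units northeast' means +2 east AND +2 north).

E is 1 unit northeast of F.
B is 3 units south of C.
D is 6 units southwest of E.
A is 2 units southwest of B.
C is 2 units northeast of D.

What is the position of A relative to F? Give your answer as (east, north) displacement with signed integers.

Answer: A is at (east=-5, north=-8) relative to F.

Derivation:
Place F at the origin (east=0, north=0).
  E is 1 unit northeast of F: delta (east=+1, north=+1); E at (east=1, north=1).
  D is 6 units southwest of E: delta (east=-6, north=-6); D at (east=-5, north=-5).
  C is 2 units northeast of D: delta (east=+2, north=+2); C at (east=-3, north=-3).
  B is 3 units south of C: delta (east=+0, north=-3); B at (east=-3, north=-6).
  A is 2 units southwest of B: delta (east=-2, north=-2); A at (east=-5, north=-8).
Therefore A relative to F: (east=-5, north=-8).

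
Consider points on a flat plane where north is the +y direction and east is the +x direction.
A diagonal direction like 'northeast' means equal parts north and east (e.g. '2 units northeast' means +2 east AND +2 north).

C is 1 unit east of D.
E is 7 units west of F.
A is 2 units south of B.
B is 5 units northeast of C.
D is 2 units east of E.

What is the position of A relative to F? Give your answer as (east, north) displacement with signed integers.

Answer: A is at (east=1, north=3) relative to F.

Derivation:
Place F at the origin (east=0, north=0).
  E is 7 units west of F: delta (east=-7, north=+0); E at (east=-7, north=0).
  D is 2 units east of E: delta (east=+2, north=+0); D at (east=-5, north=0).
  C is 1 unit east of D: delta (east=+1, north=+0); C at (east=-4, north=0).
  B is 5 units northeast of C: delta (east=+5, north=+5); B at (east=1, north=5).
  A is 2 units south of B: delta (east=+0, north=-2); A at (east=1, north=3).
Therefore A relative to F: (east=1, north=3).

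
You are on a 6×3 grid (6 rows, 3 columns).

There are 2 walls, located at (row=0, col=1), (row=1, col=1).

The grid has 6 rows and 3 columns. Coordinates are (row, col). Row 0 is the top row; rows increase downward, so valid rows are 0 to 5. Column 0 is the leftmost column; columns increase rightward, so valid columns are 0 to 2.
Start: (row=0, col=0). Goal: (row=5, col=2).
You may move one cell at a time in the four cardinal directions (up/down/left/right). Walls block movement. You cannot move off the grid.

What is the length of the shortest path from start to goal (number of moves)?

BFS from (row=0, col=0) until reaching (row=5, col=2):
  Distance 0: (row=0, col=0)
  Distance 1: (row=1, col=0)
  Distance 2: (row=2, col=0)
  Distance 3: (row=2, col=1), (row=3, col=0)
  Distance 4: (row=2, col=2), (row=3, col=1), (row=4, col=0)
  Distance 5: (row=1, col=2), (row=3, col=2), (row=4, col=1), (row=5, col=0)
  Distance 6: (row=0, col=2), (row=4, col=2), (row=5, col=1)
  Distance 7: (row=5, col=2)  <- goal reached here
One shortest path (7 moves): (row=0, col=0) -> (row=1, col=0) -> (row=2, col=0) -> (row=2, col=1) -> (row=2, col=2) -> (row=3, col=2) -> (row=4, col=2) -> (row=5, col=2)

Answer: Shortest path length: 7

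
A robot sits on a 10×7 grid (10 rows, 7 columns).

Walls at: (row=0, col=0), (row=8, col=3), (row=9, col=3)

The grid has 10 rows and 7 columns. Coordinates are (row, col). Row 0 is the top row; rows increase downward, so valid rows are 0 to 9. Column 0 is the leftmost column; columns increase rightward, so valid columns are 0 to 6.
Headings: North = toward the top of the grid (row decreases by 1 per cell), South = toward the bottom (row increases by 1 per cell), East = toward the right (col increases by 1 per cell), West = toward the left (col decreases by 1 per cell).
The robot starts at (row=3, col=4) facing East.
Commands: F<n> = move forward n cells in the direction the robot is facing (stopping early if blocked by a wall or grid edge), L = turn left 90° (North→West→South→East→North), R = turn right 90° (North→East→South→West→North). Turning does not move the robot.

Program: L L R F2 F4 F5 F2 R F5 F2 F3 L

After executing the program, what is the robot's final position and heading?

Answer: Final position: (row=0, col=6), facing North

Derivation:
Start: (row=3, col=4), facing East
  L: turn left, now facing North
  L: turn left, now facing West
  R: turn right, now facing North
  F2: move forward 2, now at (row=1, col=4)
  F4: move forward 1/4 (blocked), now at (row=0, col=4)
  F5: move forward 0/5 (blocked), now at (row=0, col=4)
  F2: move forward 0/2 (blocked), now at (row=0, col=4)
  R: turn right, now facing East
  F5: move forward 2/5 (blocked), now at (row=0, col=6)
  F2: move forward 0/2 (blocked), now at (row=0, col=6)
  F3: move forward 0/3 (blocked), now at (row=0, col=6)
  L: turn left, now facing North
Final: (row=0, col=6), facing North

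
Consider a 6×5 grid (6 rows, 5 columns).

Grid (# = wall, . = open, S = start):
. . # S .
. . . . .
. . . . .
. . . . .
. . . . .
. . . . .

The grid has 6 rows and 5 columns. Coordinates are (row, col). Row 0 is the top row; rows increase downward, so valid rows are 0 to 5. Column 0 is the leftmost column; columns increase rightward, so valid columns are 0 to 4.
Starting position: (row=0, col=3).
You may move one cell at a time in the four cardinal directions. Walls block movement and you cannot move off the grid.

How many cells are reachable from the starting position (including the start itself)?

Answer: Reachable cells: 29

Derivation:
BFS flood-fill from (row=0, col=3):
  Distance 0: (row=0, col=3)
  Distance 1: (row=0, col=4), (row=1, col=3)
  Distance 2: (row=1, col=2), (row=1, col=4), (row=2, col=3)
  Distance 3: (row=1, col=1), (row=2, col=2), (row=2, col=4), (row=3, col=3)
  Distance 4: (row=0, col=1), (row=1, col=0), (row=2, col=1), (row=3, col=2), (row=3, col=4), (row=4, col=3)
  Distance 5: (row=0, col=0), (row=2, col=0), (row=3, col=1), (row=4, col=2), (row=4, col=4), (row=5, col=3)
  Distance 6: (row=3, col=0), (row=4, col=1), (row=5, col=2), (row=5, col=4)
  Distance 7: (row=4, col=0), (row=5, col=1)
  Distance 8: (row=5, col=0)
Total reachable: 29 (grid has 29 open cells total)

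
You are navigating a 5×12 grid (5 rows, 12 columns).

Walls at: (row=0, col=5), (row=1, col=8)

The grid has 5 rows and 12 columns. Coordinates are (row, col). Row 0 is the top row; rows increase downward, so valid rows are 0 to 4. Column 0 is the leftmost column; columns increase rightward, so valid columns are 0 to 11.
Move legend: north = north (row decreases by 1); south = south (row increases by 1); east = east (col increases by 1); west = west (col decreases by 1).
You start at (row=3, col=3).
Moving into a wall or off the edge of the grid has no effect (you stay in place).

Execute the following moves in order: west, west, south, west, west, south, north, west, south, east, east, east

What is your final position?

Start: (row=3, col=3)
  west (west): (row=3, col=3) -> (row=3, col=2)
  west (west): (row=3, col=2) -> (row=3, col=1)
  south (south): (row=3, col=1) -> (row=4, col=1)
  west (west): (row=4, col=1) -> (row=4, col=0)
  west (west): blocked, stay at (row=4, col=0)
  south (south): blocked, stay at (row=4, col=0)
  north (north): (row=4, col=0) -> (row=3, col=0)
  west (west): blocked, stay at (row=3, col=0)
  south (south): (row=3, col=0) -> (row=4, col=0)
  east (east): (row=4, col=0) -> (row=4, col=1)
  east (east): (row=4, col=1) -> (row=4, col=2)
  east (east): (row=4, col=2) -> (row=4, col=3)
Final: (row=4, col=3)

Answer: Final position: (row=4, col=3)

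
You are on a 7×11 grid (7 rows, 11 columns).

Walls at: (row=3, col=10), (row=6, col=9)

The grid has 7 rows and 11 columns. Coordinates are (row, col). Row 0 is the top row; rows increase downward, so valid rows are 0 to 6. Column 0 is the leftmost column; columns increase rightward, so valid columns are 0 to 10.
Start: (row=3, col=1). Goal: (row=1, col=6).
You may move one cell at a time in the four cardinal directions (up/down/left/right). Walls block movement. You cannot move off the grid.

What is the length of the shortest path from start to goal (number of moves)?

Answer: Shortest path length: 7

Derivation:
BFS from (row=3, col=1) until reaching (row=1, col=6):
  Distance 0: (row=3, col=1)
  Distance 1: (row=2, col=1), (row=3, col=0), (row=3, col=2), (row=4, col=1)
  Distance 2: (row=1, col=1), (row=2, col=0), (row=2, col=2), (row=3, col=3), (row=4, col=0), (row=4, col=2), (row=5, col=1)
  Distance 3: (row=0, col=1), (row=1, col=0), (row=1, col=2), (row=2, col=3), (row=3, col=4), (row=4, col=3), (row=5, col=0), (row=5, col=2), (row=6, col=1)
  Distance 4: (row=0, col=0), (row=0, col=2), (row=1, col=3), (row=2, col=4), (row=3, col=5), (row=4, col=4), (row=5, col=3), (row=6, col=0), (row=6, col=2)
  Distance 5: (row=0, col=3), (row=1, col=4), (row=2, col=5), (row=3, col=6), (row=4, col=5), (row=5, col=4), (row=6, col=3)
  Distance 6: (row=0, col=4), (row=1, col=5), (row=2, col=6), (row=3, col=7), (row=4, col=6), (row=5, col=5), (row=6, col=4)
  Distance 7: (row=0, col=5), (row=1, col=6), (row=2, col=7), (row=3, col=8), (row=4, col=7), (row=5, col=6), (row=6, col=5)  <- goal reached here
One shortest path (7 moves): (row=3, col=1) -> (row=3, col=2) -> (row=3, col=3) -> (row=3, col=4) -> (row=3, col=5) -> (row=3, col=6) -> (row=2, col=6) -> (row=1, col=6)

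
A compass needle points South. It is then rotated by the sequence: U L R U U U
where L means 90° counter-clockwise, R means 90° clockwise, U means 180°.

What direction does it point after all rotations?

Start: South
  U (U-turn (180°)) -> North
  L (left (90° counter-clockwise)) -> West
  R (right (90° clockwise)) -> North
  U (U-turn (180°)) -> South
  U (U-turn (180°)) -> North
  U (U-turn (180°)) -> South
Final: South

Answer: Final heading: South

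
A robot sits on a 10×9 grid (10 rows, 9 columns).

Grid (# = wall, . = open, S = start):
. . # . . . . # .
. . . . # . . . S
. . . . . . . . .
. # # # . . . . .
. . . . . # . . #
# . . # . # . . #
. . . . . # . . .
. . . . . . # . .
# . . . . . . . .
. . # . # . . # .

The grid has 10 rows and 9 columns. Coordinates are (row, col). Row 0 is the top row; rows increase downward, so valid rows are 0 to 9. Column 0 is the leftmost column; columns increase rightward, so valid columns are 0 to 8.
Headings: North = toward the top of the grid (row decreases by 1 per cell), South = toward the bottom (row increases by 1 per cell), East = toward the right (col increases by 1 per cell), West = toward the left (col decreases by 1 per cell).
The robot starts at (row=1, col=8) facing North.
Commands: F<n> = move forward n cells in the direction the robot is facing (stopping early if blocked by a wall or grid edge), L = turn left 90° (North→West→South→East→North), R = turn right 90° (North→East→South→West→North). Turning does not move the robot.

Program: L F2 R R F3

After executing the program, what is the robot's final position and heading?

Start: (row=1, col=8), facing North
  L: turn left, now facing West
  F2: move forward 2, now at (row=1, col=6)
  R: turn right, now facing North
  R: turn right, now facing East
  F3: move forward 2/3 (blocked), now at (row=1, col=8)
Final: (row=1, col=8), facing East

Answer: Final position: (row=1, col=8), facing East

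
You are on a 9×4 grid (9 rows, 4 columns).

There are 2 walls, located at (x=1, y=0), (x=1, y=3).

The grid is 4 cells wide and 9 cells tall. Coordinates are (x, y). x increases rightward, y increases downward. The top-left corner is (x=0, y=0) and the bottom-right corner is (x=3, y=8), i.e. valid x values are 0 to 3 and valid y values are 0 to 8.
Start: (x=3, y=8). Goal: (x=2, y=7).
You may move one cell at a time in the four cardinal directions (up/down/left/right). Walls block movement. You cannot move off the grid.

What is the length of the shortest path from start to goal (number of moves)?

Answer: Shortest path length: 2

Derivation:
BFS from (x=3, y=8) until reaching (x=2, y=7):
  Distance 0: (x=3, y=8)
  Distance 1: (x=3, y=7), (x=2, y=8)
  Distance 2: (x=3, y=6), (x=2, y=7), (x=1, y=8)  <- goal reached here
One shortest path (2 moves): (x=3, y=8) -> (x=2, y=8) -> (x=2, y=7)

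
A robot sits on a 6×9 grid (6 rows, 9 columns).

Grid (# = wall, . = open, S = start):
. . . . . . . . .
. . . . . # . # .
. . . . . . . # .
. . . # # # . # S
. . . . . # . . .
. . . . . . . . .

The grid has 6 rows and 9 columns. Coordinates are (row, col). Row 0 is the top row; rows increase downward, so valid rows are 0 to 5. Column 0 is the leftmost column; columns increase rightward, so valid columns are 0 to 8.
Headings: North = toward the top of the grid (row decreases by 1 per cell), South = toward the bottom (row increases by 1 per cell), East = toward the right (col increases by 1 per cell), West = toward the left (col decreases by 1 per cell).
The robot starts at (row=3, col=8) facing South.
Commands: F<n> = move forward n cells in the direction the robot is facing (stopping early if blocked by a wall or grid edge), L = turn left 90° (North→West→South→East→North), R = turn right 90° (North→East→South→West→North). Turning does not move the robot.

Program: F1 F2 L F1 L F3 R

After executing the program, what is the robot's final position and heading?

Answer: Final position: (row=2, col=8), facing East

Derivation:
Start: (row=3, col=8), facing South
  F1: move forward 1, now at (row=4, col=8)
  F2: move forward 1/2 (blocked), now at (row=5, col=8)
  L: turn left, now facing East
  F1: move forward 0/1 (blocked), now at (row=5, col=8)
  L: turn left, now facing North
  F3: move forward 3, now at (row=2, col=8)
  R: turn right, now facing East
Final: (row=2, col=8), facing East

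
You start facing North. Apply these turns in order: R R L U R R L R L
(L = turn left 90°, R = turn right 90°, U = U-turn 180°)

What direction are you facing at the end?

Answer: Final heading: North

Derivation:
Start: North
  R (right (90° clockwise)) -> East
  R (right (90° clockwise)) -> South
  L (left (90° counter-clockwise)) -> East
  U (U-turn (180°)) -> West
  R (right (90° clockwise)) -> North
  R (right (90° clockwise)) -> East
  L (left (90° counter-clockwise)) -> North
  R (right (90° clockwise)) -> East
  L (left (90° counter-clockwise)) -> North
Final: North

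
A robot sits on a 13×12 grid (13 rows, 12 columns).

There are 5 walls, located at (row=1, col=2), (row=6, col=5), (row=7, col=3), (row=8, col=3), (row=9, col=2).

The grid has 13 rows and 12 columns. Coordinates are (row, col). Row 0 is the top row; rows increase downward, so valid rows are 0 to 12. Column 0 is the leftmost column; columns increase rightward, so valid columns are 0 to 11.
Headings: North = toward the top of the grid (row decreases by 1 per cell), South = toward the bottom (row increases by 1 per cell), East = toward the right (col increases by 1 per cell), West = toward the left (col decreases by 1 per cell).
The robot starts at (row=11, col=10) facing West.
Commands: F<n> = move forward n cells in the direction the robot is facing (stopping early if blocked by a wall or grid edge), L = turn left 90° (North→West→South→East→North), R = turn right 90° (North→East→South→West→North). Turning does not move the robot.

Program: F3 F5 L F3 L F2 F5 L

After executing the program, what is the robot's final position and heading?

Answer: Final position: (row=12, col=9), facing North

Derivation:
Start: (row=11, col=10), facing West
  F3: move forward 3, now at (row=11, col=7)
  F5: move forward 5, now at (row=11, col=2)
  L: turn left, now facing South
  F3: move forward 1/3 (blocked), now at (row=12, col=2)
  L: turn left, now facing East
  F2: move forward 2, now at (row=12, col=4)
  F5: move forward 5, now at (row=12, col=9)
  L: turn left, now facing North
Final: (row=12, col=9), facing North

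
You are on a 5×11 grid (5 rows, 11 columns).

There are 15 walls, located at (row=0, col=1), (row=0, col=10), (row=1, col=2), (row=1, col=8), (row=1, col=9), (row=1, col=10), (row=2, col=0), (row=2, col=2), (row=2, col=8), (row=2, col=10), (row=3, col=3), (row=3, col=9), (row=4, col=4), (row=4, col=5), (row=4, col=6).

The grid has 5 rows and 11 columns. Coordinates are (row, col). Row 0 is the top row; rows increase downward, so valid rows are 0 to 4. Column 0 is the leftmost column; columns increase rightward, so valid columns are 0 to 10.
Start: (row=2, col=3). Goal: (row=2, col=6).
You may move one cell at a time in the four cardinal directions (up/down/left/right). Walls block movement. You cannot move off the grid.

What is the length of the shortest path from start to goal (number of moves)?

Answer: Shortest path length: 3

Derivation:
BFS from (row=2, col=3) until reaching (row=2, col=6):
  Distance 0: (row=2, col=3)
  Distance 1: (row=1, col=3), (row=2, col=4)
  Distance 2: (row=0, col=3), (row=1, col=4), (row=2, col=5), (row=3, col=4)
  Distance 3: (row=0, col=2), (row=0, col=4), (row=1, col=5), (row=2, col=6), (row=3, col=5)  <- goal reached here
One shortest path (3 moves): (row=2, col=3) -> (row=2, col=4) -> (row=2, col=5) -> (row=2, col=6)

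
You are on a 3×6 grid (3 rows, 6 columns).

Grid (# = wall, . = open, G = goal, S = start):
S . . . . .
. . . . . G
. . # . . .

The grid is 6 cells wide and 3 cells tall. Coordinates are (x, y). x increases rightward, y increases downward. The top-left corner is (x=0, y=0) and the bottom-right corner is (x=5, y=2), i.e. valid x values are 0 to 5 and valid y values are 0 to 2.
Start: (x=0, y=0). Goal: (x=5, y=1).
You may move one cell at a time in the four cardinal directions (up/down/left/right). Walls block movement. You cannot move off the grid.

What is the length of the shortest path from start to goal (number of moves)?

BFS from (x=0, y=0) until reaching (x=5, y=1):
  Distance 0: (x=0, y=0)
  Distance 1: (x=1, y=0), (x=0, y=1)
  Distance 2: (x=2, y=0), (x=1, y=1), (x=0, y=2)
  Distance 3: (x=3, y=0), (x=2, y=1), (x=1, y=2)
  Distance 4: (x=4, y=0), (x=3, y=1)
  Distance 5: (x=5, y=0), (x=4, y=1), (x=3, y=2)
  Distance 6: (x=5, y=1), (x=4, y=2)  <- goal reached here
One shortest path (6 moves): (x=0, y=0) -> (x=1, y=0) -> (x=2, y=0) -> (x=3, y=0) -> (x=4, y=0) -> (x=5, y=0) -> (x=5, y=1)

Answer: Shortest path length: 6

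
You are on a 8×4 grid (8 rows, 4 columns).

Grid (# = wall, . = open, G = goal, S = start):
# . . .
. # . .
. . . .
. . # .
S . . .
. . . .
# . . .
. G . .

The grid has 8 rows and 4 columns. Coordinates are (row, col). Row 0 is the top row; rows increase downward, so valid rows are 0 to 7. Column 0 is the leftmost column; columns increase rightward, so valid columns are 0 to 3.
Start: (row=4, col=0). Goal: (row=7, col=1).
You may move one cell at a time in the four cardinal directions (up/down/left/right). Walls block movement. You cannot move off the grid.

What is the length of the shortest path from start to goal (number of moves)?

BFS from (row=4, col=0) until reaching (row=7, col=1):
  Distance 0: (row=4, col=0)
  Distance 1: (row=3, col=0), (row=4, col=1), (row=5, col=0)
  Distance 2: (row=2, col=0), (row=3, col=1), (row=4, col=2), (row=5, col=1)
  Distance 3: (row=1, col=0), (row=2, col=1), (row=4, col=3), (row=5, col=2), (row=6, col=1)
  Distance 4: (row=2, col=2), (row=3, col=3), (row=5, col=3), (row=6, col=2), (row=7, col=1)  <- goal reached here
One shortest path (4 moves): (row=4, col=0) -> (row=4, col=1) -> (row=5, col=1) -> (row=6, col=1) -> (row=7, col=1)

Answer: Shortest path length: 4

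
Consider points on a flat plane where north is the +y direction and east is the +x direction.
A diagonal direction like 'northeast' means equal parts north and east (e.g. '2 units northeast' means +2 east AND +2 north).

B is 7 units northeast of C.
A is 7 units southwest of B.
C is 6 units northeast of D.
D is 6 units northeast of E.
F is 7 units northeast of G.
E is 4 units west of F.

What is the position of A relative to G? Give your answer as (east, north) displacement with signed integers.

Answer: A is at (east=15, north=19) relative to G.

Derivation:
Place G at the origin (east=0, north=0).
  F is 7 units northeast of G: delta (east=+7, north=+7); F at (east=7, north=7).
  E is 4 units west of F: delta (east=-4, north=+0); E at (east=3, north=7).
  D is 6 units northeast of E: delta (east=+6, north=+6); D at (east=9, north=13).
  C is 6 units northeast of D: delta (east=+6, north=+6); C at (east=15, north=19).
  B is 7 units northeast of C: delta (east=+7, north=+7); B at (east=22, north=26).
  A is 7 units southwest of B: delta (east=-7, north=-7); A at (east=15, north=19).
Therefore A relative to G: (east=15, north=19).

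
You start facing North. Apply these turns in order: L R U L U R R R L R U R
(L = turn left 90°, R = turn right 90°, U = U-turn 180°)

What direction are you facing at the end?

Answer: Final heading: East

Derivation:
Start: North
  L (left (90° counter-clockwise)) -> West
  R (right (90° clockwise)) -> North
  U (U-turn (180°)) -> South
  L (left (90° counter-clockwise)) -> East
  U (U-turn (180°)) -> West
  R (right (90° clockwise)) -> North
  R (right (90° clockwise)) -> East
  R (right (90° clockwise)) -> South
  L (left (90° counter-clockwise)) -> East
  R (right (90° clockwise)) -> South
  U (U-turn (180°)) -> North
  R (right (90° clockwise)) -> East
Final: East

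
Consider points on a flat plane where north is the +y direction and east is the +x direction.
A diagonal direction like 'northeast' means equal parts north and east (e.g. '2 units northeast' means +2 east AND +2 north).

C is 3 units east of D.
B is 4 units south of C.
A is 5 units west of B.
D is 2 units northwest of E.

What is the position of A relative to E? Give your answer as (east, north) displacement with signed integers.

Answer: A is at (east=-4, north=-2) relative to E.

Derivation:
Place E at the origin (east=0, north=0).
  D is 2 units northwest of E: delta (east=-2, north=+2); D at (east=-2, north=2).
  C is 3 units east of D: delta (east=+3, north=+0); C at (east=1, north=2).
  B is 4 units south of C: delta (east=+0, north=-4); B at (east=1, north=-2).
  A is 5 units west of B: delta (east=-5, north=+0); A at (east=-4, north=-2).
Therefore A relative to E: (east=-4, north=-2).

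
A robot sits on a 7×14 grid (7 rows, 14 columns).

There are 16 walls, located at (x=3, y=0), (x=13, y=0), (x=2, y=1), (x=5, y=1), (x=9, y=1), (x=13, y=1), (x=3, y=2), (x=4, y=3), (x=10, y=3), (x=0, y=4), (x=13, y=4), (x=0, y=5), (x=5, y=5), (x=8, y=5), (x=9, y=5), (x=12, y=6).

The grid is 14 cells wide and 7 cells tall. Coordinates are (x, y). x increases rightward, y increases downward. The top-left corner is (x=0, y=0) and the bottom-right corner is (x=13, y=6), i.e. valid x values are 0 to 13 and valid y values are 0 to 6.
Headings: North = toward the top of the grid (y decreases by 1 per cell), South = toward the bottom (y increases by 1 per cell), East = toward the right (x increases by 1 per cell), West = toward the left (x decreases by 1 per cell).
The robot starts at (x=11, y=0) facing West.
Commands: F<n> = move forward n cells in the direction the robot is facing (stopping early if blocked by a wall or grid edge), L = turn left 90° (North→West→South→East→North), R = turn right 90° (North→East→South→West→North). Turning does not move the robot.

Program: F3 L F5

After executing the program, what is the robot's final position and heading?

Start: (x=11, y=0), facing West
  F3: move forward 3, now at (x=8, y=0)
  L: turn left, now facing South
  F5: move forward 4/5 (blocked), now at (x=8, y=4)
Final: (x=8, y=4), facing South

Answer: Final position: (x=8, y=4), facing South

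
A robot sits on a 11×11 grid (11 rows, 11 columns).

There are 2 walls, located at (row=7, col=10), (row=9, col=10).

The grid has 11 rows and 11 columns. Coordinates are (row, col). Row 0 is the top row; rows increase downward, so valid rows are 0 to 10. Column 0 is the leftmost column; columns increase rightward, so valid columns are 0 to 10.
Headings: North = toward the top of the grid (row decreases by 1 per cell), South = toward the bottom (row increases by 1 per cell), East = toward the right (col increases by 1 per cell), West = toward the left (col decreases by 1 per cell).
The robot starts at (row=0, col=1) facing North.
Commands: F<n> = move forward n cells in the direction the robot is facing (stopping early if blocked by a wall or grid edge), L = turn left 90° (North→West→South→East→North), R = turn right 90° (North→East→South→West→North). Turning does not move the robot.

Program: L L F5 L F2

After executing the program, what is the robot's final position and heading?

Start: (row=0, col=1), facing North
  L: turn left, now facing West
  L: turn left, now facing South
  F5: move forward 5, now at (row=5, col=1)
  L: turn left, now facing East
  F2: move forward 2, now at (row=5, col=3)
Final: (row=5, col=3), facing East

Answer: Final position: (row=5, col=3), facing East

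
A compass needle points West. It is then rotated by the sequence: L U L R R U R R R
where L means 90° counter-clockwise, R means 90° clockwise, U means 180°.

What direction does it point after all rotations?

Answer: Final heading: South

Derivation:
Start: West
  L (left (90° counter-clockwise)) -> South
  U (U-turn (180°)) -> North
  L (left (90° counter-clockwise)) -> West
  R (right (90° clockwise)) -> North
  R (right (90° clockwise)) -> East
  U (U-turn (180°)) -> West
  R (right (90° clockwise)) -> North
  R (right (90° clockwise)) -> East
  R (right (90° clockwise)) -> South
Final: South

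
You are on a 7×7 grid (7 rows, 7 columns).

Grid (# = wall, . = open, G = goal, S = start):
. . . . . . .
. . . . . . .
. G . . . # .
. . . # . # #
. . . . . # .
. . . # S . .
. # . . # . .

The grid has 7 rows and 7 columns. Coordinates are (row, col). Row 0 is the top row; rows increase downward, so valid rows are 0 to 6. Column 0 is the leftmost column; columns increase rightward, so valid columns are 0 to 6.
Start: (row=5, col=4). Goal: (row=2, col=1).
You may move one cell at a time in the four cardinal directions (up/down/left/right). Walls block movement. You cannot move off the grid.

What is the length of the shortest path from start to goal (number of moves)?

Answer: Shortest path length: 6

Derivation:
BFS from (row=5, col=4) until reaching (row=2, col=1):
  Distance 0: (row=5, col=4)
  Distance 1: (row=4, col=4), (row=5, col=5)
  Distance 2: (row=3, col=4), (row=4, col=3), (row=5, col=6), (row=6, col=5)
  Distance 3: (row=2, col=4), (row=4, col=2), (row=4, col=6), (row=6, col=6)
  Distance 4: (row=1, col=4), (row=2, col=3), (row=3, col=2), (row=4, col=1), (row=5, col=2)
  Distance 5: (row=0, col=4), (row=1, col=3), (row=1, col=5), (row=2, col=2), (row=3, col=1), (row=4, col=0), (row=5, col=1), (row=6, col=2)
  Distance 6: (row=0, col=3), (row=0, col=5), (row=1, col=2), (row=1, col=6), (row=2, col=1), (row=3, col=0), (row=5, col=0), (row=6, col=3)  <- goal reached here
One shortest path (6 moves): (row=5, col=4) -> (row=4, col=4) -> (row=4, col=3) -> (row=4, col=2) -> (row=4, col=1) -> (row=3, col=1) -> (row=2, col=1)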